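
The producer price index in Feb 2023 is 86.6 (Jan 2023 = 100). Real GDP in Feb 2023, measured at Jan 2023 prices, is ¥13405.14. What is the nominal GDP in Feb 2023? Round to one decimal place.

Nominal = Real × (Index/100) = 13405.14 × (86.6/100)
        = 13405.14 × 0.866 = 11608.8512

11608.9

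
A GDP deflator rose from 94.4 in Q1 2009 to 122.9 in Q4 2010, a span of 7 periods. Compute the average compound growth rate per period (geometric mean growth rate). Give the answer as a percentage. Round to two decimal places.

3.84%

Growth factor = (122.9/94.4)^(1/7) = (1.301907)^(1/7) = 1.038409
Growth rate = 1.038409 − 1 = 0.038409 = 3.8409%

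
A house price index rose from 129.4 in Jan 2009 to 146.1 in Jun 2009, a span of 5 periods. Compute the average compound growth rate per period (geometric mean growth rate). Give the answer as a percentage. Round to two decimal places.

2.46%

Growth factor = (146.1/129.4)^(1/5) = (1.129057)^(1/5) = 1.024574
Growth rate = 1.024574 − 1 = 0.024574 = 2.4574%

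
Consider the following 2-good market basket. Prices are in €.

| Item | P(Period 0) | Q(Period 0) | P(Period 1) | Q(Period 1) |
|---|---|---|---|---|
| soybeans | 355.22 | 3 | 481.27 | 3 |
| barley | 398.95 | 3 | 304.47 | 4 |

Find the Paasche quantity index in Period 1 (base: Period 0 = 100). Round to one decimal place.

112.9

Paasche quantity index uses current-period prices as weights.
ΣP(Period 1)·Q(Period 1) = 481.27×3 + 304.47×4 = 1443.81 + 1217.88 = 2661.69
ΣP(Period 1)·Q(Period 0) = 481.27×3 + 304.47×3 = 1443.81 + 913.41 = 2357.22
Index = 2661.69 / 2357.22 × 100 = 112.9165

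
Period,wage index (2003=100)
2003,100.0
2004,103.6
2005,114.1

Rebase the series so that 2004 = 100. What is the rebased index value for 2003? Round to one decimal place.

Rebased(2003) = 100.0 / 103.6 × 100 = 96.5251

96.5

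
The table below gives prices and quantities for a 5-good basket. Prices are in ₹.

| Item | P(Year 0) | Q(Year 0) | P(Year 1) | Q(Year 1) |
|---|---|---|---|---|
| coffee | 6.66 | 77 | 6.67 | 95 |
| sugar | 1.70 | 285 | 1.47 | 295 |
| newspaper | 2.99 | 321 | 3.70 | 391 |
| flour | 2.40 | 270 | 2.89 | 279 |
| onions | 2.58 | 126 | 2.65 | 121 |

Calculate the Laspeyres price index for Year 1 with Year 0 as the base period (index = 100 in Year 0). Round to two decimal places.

110.38

Laspeyres price index uses base-period quantities as weights.
ΣP(Year 1)·Q(Year 0) = 6.67×77 + 1.47×285 + 3.70×321 + 2.89×270 + 2.65×126 = 513.59 + 418.95 + 1187.7 + 780.3 + 333.9 = 3234.44
ΣP(Year 0)·Q(Year 0) = 6.66×77 + 1.70×285 + 2.99×321 + 2.40×270 + 2.58×126 = 512.82 + 484.5 + 959.79 + 648 + 325.08 = 2930.19
Index = 3234.44 / 2930.19 × 100 = 110.3833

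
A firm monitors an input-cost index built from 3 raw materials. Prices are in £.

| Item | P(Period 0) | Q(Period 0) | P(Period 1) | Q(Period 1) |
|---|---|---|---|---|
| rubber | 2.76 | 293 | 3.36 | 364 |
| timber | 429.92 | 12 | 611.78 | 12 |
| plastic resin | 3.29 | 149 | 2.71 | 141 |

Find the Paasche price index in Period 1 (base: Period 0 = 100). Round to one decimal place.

Paasche price index uses current-period quantities as weights.
ΣP(Period 1)·Q(Period 1) = 3.36×364 + 611.78×12 + 2.71×141 = 1223.04 + 7341.36 + 382.11 = 8946.51
ΣP(Period 0)·Q(Period 1) = 2.76×364 + 429.92×12 + 3.29×141 = 1004.64 + 5159.04 + 463.89 = 6627.57
Index = 8946.51 / 6627.57 × 100 = 134.9893

135.0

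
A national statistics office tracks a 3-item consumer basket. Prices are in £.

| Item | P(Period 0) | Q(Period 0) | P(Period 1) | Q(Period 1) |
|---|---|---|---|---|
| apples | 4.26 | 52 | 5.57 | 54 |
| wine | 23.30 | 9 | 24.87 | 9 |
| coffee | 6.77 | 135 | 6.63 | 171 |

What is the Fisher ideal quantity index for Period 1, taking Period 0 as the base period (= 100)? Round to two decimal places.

Laspeyres component (base-period weights):
ΣP(Period 0)Q(Period 1) = 4.26×54 + 23.30×9 + 6.77×171 = 230.04 + 209.7 + 1157.67 = 1597.41
ΣP(Period 0)Q(Period 0) = 4.26×52 + 23.30×9 + 6.77×135 = 221.52 + 209.7 + 913.95 = 1345.17
L = 1597.41 / 1345.17 × 100 = 118.7515
Paasche component (current-period weights):
ΣP(Period 1)Q(Period 1) = 5.57×54 + 24.87×9 + 6.63×171 = 300.78 + 223.83 + 1133.73 = 1658.34
ΣP(Period 1)Q(Period 0) = 5.57×52 + 24.87×9 + 6.63×135 = 289.64 + 223.83 + 895.05 = 1408.52
P = 1658.34 / 1408.52 × 100 = 117.7363
Fisher = √(L × P) = √(118.7515 × 117.7363) = 118.2429

118.24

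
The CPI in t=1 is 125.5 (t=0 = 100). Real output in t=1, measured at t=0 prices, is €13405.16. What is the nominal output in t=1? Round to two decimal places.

16823.48

Nominal = Real × (Index/100) = 13405.16 × (125.5/100)
        = 13405.16 × 1.255 = 16823.4758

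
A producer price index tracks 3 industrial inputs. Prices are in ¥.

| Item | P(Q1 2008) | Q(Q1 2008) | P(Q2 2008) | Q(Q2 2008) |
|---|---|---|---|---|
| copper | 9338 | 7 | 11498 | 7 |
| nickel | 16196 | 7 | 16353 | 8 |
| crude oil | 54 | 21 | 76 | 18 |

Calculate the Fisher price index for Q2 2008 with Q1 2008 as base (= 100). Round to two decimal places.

108.92

Laspeyres component (base-period weights):
ΣP(Q2 2008)Q(Q1 2008) = 11498×7 + 16353×7 + 76×21 = 80486 + 114471 + 1596 = 196553
ΣP(Q1 2008)Q(Q1 2008) = 9338×7 + 16196×7 + 54×21 = 65366 + 113372 + 1134 = 179872
L = 196553 / 179872 × 100 = 109.2738
Paasche component (current-period weights):
ΣP(Q2 2008)Q(Q2 2008) = 11498×7 + 16353×8 + 76×18 = 80486 + 130824 + 1368 = 212678
ΣP(Q1 2008)Q(Q2 2008) = 9338×7 + 16196×8 + 54×18 = 65366 + 129568 + 972 = 195906
P = 212678 / 195906 × 100 = 108.5612
Fisher = √(L × P) = √(109.2738 × 108.5612) = 108.9170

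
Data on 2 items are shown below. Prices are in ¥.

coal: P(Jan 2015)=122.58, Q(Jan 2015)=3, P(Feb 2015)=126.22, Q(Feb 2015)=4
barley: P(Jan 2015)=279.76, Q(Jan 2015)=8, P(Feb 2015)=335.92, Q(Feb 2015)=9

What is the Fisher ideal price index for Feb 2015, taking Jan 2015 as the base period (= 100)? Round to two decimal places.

Laspeyres component (base-period weights):
ΣP(Feb 2015)Q(Jan 2015) = 126.22×3 + 335.92×8 = 378.66 + 2687.36 = 3066.02
ΣP(Jan 2015)Q(Jan 2015) = 122.58×3 + 279.76×8 = 367.74 + 2238.08 = 2605.82
L = 3066.02 / 2605.82 × 100 = 117.6605
Paasche component (current-period weights):
ΣP(Feb 2015)Q(Feb 2015) = 126.22×4 + 335.92×9 = 504.88 + 3023.28 = 3528.16
ΣP(Jan 2015)Q(Feb 2015) = 122.58×4 + 279.76×9 = 490.32 + 2517.84 = 3008.16
P = 3528.16 / 3008.16 × 100 = 117.2863
Fisher = √(L × P) = √(117.6605 × 117.2863) = 117.4732

117.47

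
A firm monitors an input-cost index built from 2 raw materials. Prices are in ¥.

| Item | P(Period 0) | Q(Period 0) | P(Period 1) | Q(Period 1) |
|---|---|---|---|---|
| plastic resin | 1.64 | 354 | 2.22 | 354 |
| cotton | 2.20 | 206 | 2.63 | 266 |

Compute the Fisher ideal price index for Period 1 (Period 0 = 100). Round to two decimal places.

Laspeyres component (base-period weights):
ΣP(Period 1)Q(Period 0) = 2.22×354 + 2.63×206 = 785.88 + 541.78 = 1327.66
ΣP(Period 0)Q(Period 0) = 1.64×354 + 2.20×206 = 580.56 + 453.2 = 1033.76
L = 1327.66 / 1033.76 × 100 = 128.4302
Paasche component (current-period weights):
ΣP(Period 1)Q(Period 1) = 2.22×354 + 2.63×266 = 785.88 + 699.58 = 1485.46
ΣP(Period 0)Q(Period 1) = 1.64×354 + 2.20×266 = 580.56 + 585.2 = 1165.76
P = 1485.46 / 1165.76 × 100 = 127.4242
Fisher = √(L × P) = √(128.4302 × 127.4242) = 127.9262

127.93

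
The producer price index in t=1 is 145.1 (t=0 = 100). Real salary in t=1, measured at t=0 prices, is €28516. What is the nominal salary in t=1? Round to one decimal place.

Nominal = Real × (Index/100) = 28516 × (145.1/100)
        = 28516 × 1.451 = 41376.7160

41376.7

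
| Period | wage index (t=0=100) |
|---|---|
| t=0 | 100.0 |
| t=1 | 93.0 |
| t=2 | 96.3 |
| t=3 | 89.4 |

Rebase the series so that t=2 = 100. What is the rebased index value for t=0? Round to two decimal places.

Rebased(t=0) = 100.0 / 96.3 × 100 = 103.8422

103.84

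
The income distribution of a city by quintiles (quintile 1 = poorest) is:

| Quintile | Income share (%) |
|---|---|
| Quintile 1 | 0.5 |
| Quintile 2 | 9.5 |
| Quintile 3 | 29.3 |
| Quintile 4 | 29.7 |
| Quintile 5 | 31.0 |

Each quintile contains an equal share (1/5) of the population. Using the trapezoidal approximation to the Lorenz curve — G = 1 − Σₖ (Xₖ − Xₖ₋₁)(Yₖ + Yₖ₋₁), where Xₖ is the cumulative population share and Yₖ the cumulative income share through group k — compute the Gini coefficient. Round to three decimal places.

Cumulative income shares Yₖ: 0.0050, 0.1000, 0.3930, 0.6900, 1.0000
Σ (Xₖ−Xₖ₋₁)(Yₖ+Yₖ₋₁) = (1/5)(0.0050+0.0000) + (1/5)(0.1000+0.0050) + (1/5)(0.3930+0.1000) + (1/5)(0.6900+0.3930) + (1/5)(1.0000+0.6900)
  = 0.0010 + 0.0210 + 0.0986 + 0.2166 + 0.3380 = 0.6752
G = 1 − 0.6752 = 0.3248

0.325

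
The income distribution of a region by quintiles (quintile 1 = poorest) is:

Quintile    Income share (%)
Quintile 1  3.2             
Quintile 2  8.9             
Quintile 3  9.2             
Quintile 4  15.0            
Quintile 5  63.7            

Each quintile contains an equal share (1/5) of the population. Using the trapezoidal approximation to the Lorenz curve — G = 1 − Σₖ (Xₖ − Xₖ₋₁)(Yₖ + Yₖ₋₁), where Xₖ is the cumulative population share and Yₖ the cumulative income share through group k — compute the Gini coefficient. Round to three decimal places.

Cumulative income shares Yₖ: 0.0320, 0.1210, 0.2130, 0.3630, 1.0000
Σ (Xₖ−Xₖ₋₁)(Yₖ+Yₖ₋₁) = (1/5)(0.0320+0.0000) + (1/5)(0.1210+0.0320) + (1/5)(0.2130+0.1210) + (1/5)(0.3630+0.2130) + (1/5)(1.0000+0.3630)
  = 0.0064 + 0.0306 + 0.0668 + 0.1152 + 0.2726 = 0.4916
G = 1 − 0.4916 = 0.5084

0.508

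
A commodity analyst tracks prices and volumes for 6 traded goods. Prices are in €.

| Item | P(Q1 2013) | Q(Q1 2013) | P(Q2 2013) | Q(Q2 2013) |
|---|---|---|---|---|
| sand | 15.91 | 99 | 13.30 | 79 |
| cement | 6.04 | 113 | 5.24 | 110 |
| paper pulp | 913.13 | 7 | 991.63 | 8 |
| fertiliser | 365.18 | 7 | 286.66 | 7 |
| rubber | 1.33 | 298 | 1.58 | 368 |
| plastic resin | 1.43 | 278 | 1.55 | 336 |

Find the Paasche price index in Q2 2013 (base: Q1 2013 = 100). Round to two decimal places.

99.35

Paasche price index uses current-period quantities as weights.
ΣP(Q2 2013)·Q(Q2 2013) = 13.30×79 + 5.24×110 + 991.63×8 + 286.66×7 + 1.58×368 + 1.55×336 = 1050.7 + 576.4 + 7933.04 + 2006.62 + 581.44 + 520.8 = 12669
ΣP(Q1 2013)·Q(Q2 2013) = 15.91×79 + 6.04×110 + 913.13×8 + 365.18×7 + 1.33×368 + 1.43×336 = 1256.89 + 664.4 + 7305.04 + 2556.26 + 489.44 + 480.48 = 12752.51
Index = 12669 / 12752.51 × 100 = 99.3451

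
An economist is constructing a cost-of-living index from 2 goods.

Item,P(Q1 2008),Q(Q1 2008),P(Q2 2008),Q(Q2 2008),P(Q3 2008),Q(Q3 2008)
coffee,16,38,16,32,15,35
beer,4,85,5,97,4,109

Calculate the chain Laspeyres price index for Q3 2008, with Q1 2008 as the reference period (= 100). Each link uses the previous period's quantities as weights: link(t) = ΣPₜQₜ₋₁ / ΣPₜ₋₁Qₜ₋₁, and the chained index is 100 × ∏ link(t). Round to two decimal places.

Link Q1 2008→Q2 2008:
ΣP(Q2 2008)Q(Q1 2008) = 16×38 + 5×85 = 608 + 425 = 1033
ΣP(Q1 2008)Q(Q1 2008) = 16×38 + 4×85 = 608 + 340 = 948
link = 1033/948 = 1.089662
Link Q2 2008→Q3 2008:
ΣP(Q3 2008)Q(Q2 2008) = 15×32 + 4×97 = 480 + 388 = 868
ΣP(Q2 2008)Q(Q2 2008) = 16×32 + 5×97 = 512 + 485 = 997
link = 868/997 = 0.870612
Chained index = 100 × 1.089662 × 0.870612 = 94.8673

94.87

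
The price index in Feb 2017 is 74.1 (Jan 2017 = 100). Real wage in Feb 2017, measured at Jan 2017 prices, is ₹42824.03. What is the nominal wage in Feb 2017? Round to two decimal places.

Nominal = Real × (Index/100) = 42824.03 × (74.1/100)
        = 42824.03 × 0.741 = 31732.6062

31732.61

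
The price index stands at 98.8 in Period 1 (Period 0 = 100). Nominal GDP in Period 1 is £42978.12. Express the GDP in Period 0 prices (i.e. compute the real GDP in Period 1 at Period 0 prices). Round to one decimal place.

Real = Nominal ÷ (Index/100) = 42978.12 ÷ (98.8/100)
     = 42978.12 ÷ 0.988 = 43500.1215

43500.1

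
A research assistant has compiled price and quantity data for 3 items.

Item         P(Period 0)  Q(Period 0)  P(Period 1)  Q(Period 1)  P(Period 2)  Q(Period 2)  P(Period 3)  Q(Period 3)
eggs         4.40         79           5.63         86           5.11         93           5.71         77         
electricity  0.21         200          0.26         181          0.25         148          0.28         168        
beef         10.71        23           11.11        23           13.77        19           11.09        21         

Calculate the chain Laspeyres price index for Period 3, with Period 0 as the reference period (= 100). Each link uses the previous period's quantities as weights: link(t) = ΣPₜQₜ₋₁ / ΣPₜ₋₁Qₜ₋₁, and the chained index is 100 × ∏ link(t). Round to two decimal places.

Link Period 0→Period 1:
ΣP(Period 1)Q(Period 0) = 5.63×79 + 0.26×200 + 11.11×23 = 444.77 + 52 + 255.53 = 752.3
ΣP(Period 0)Q(Period 0) = 4.40×79 + 0.21×200 + 10.71×23 = 347.6 + 42 + 246.33 = 635.93
link = 752.3/635.93 = 1.182992
Link Period 1→Period 2:
ΣP(Period 2)Q(Period 1) = 5.11×86 + 0.25×181 + 13.77×23 = 439.46 + 45.25 + 316.71 = 801.42
ΣP(Period 1)Q(Period 1) = 5.63×86 + 0.26×181 + 11.11×23 = 484.18 + 47.06 + 255.53 = 786.77
link = 801.42/786.77 = 1.018620
Link Period 2→Period 3:
ΣP(Period 3)Q(Period 2) = 5.71×93 + 0.28×148 + 11.09×19 = 531.03 + 41.44 + 210.71 = 783.18
ΣP(Period 2)Q(Period 2) = 5.11×93 + 0.25×148 + 13.77×19 = 475.23 + 37 + 261.63 = 773.86
link = 783.18/773.86 = 1.012044
Chained index = 100 × 1.182992 × 1.018620 × 1.012044 = 121.9532

121.95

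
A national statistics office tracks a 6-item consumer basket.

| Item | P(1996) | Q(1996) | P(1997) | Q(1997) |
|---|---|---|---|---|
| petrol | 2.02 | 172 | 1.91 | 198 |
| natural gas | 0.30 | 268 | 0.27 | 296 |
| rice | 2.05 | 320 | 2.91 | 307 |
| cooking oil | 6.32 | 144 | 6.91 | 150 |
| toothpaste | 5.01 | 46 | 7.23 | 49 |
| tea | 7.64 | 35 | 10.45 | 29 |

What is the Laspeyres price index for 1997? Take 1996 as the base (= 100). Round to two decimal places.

Laspeyres price index uses base-period quantities as weights.
ΣP(1997)·Q(1996) = 1.91×172 + 0.27×268 + 2.91×320 + 6.91×144 + 7.23×46 + 10.45×35 = 328.52 + 72.36 + 931.2 + 995.04 + 332.58 + 365.75 = 3025.45
ΣP(1996)·Q(1996) = 2.02×172 + 0.30×268 + 2.05×320 + 6.32×144 + 5.01×46 + 7.64×35 = 347.44 + 80.4 + 656 + 910.08 + 230.46 + 267.4 = 2491.78
Index = 3025.45 / 2491.78 × 100 = 121.4172

121.42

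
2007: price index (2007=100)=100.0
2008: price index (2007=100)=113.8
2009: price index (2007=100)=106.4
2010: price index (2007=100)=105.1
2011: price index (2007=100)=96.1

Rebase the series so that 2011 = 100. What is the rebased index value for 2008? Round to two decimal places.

Rebased(2008) = 113.8 / 96.1 × 100 = 118.4183

118.42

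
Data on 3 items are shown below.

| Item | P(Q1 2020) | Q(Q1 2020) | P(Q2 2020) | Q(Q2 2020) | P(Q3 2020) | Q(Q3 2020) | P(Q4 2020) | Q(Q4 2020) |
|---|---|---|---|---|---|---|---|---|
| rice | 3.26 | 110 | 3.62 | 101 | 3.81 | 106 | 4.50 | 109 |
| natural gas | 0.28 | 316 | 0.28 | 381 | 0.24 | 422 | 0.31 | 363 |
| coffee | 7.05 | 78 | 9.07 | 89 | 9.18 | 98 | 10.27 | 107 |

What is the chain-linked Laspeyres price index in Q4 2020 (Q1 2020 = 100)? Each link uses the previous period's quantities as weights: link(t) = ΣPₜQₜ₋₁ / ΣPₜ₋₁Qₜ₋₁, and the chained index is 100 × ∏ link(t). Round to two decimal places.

Link Q1 2020→Q2 2020:
ΣP(Q2 2020)Q(Q1 2020) = 3.62×110 + 0.28×316 + 9.07×78 = 398.2 + 88.48 + 707.46 = 1194.14
ΣP(Q1 2020)Q(Q1 2020) = 3.26×110 + 0.28×316 + 7.05×78 = 358.6 + 88.48 + 549.9 = 996.98
link = 1194.14/996.98 = 1.197757
Link Q2 2020→Q3 2020:
ΣP(Q3 2020)Q(Q2 2020) = 3.81×101 + 0.24×381 + 9.18×89 = 384.81 + 91.44 + 817.02 = 1293.27
ΣP(Q2 2020)Q(Q2 2020) = 3.62×101 + 0.28×381 + 9.07×89 = 365.62 + 106.68 + 807.23 = 1279.53
link = 1293.27/1279.53 = 1.010738
Link Q3 2020→Q4 2020:
ΣP(Q4 2020)Q(Q3 2020) = 4.50×106 + 0.31×422 + 10.27×98 = 477 + 130.82 + 1006.46 = 1614.28
ΣP(Q3 2020)Q(Q3 2020) = 3.81×106 + 0.24×422 + 9.18×98 = 403.86 + 101.28 + 899.64 = 1404.78
link = 1614.28/1404.78 = 1.149134
Chained index = 100 × 1.197757 × 1.010738 × 1.149134 = 139.1163

139.12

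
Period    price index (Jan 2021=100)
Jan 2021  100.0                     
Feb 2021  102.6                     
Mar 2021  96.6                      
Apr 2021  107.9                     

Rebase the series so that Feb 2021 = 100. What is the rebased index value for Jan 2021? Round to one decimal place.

Rebased(Jan 2021) = 100.0 / 102.6 × 100 = 97.4659

97.5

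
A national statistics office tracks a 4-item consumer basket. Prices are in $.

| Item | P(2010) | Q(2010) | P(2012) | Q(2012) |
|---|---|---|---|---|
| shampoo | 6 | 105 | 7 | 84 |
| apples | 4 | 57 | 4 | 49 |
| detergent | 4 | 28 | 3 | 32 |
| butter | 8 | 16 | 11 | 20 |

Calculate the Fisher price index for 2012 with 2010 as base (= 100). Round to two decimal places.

Laspeyres component (base-period weights):
ΣP(2012)Q(2010) = 7×105 + 4×57 + 3×28 + 11×16 = 735 + 228 + 84 + 176 = 1223
ΣP(2010)Q(2010) = 6×105 + 4×57 + 4×28 + 8×16 = 630 + 228 + 112 + 128 = 1098
L = 1223 / 1098 × 100 = 111.3843
Paasche component (current-period weights):
ΣP(2012)Q(2012) = 7×84 + 4×49 + 3×32 + 11×20 = 588 + 196 + 96 + 220 = 1100
ΣP(2010)Q(2012) = 6×84 + 4×49 + 4×32 + 8×20 = 504 + 196 + 128 + 160 = 988
P = 1100 / 988 × 100 = 111.3360
Fisher = √(L × P) = √(111.3843 × 111.3360) = 111.3602

111.36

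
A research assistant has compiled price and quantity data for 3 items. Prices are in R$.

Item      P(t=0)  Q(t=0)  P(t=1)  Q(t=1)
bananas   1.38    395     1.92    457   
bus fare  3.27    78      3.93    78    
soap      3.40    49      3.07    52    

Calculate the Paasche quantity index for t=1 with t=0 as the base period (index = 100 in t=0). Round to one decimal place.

Paasche quantity index uses current-period prices as weights.
ΣP(t=1)·Q(t=1) = 1.92×457 + 3.93×78 + 3.07×52 = 877.44 + 306.54 + 159.64 = 1343.62
ΣP(t=1)·Q(t=0) = 1.92×395 + 3.93×78 + 3.07×49 = 758.4 + 306.54 + 150.43 = 1215.37
Index = 1343.62 / 1215.37 × 100 = 110.5523

110.6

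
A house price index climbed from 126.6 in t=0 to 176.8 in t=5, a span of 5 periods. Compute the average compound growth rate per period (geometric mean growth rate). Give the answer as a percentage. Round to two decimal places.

6.91%

Growth factor = (176.8/126.6)^(1/5) = (1.396524)^(1/5) = 1.069079
Growth rate = 1.069079 − 1 = 0.069079 = 6.9079%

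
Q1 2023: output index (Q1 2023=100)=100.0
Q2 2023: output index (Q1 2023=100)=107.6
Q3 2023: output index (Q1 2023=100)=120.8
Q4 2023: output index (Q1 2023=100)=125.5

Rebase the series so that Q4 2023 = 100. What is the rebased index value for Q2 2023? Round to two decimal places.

85.74

Rebased(Q2 2023) = 107.6 / 125.5 × 100 = 85.7371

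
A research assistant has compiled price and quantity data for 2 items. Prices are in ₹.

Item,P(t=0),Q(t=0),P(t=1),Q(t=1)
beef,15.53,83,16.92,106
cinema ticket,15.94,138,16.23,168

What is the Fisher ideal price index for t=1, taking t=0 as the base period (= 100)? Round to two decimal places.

104.49

Laspeyres component (base-period weights):
ΣP(t=1)Q(t=0) = 16.92×83 + 16.23×138 = 1404.36 + 2239.74 = 3644.1
ΣP(t=0)Q(t=0) = 15.53×83 + 15.94×138 = 1288.99 + 2199.72 = 3488.71
L = 3644.1 / 3488.71 × 100 = 104.4541
Paasche component (current-period weights):
ΣP(t=1)Q(t=1) = 16.92×106 + 16.23×168 = 1793.52 + 2726.64 = 4520.16
ΣP(t=0)Q(t=1) = 15.53×106 + 15.94×168 = 1646.18 + 2677.92 = 4324.1
P = 4520.16 / 4324.1 × 100 = 104.5341
Fisher = √(L × P) = √(104.4541 × 104.5341) = 104.4941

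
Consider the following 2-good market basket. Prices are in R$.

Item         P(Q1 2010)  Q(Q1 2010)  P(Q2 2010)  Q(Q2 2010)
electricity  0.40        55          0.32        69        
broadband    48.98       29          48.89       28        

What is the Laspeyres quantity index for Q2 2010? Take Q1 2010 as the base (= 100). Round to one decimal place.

97.0

Laspeyres quantity index uses base-period prices as weights.
ΣP(Q1 2010)·Q(Q2 2010) = 0.40×69 + 48.98×28 = 27.6 + 1371.44 = 1399.04
ΣP(Q1 2010)·Q(Q1 2010) = 0.40×55 + 48.98×29 = 22 + 1420.42 = 1442.42
Index = 1399.04 / 1442.42 × 100 = 96.9926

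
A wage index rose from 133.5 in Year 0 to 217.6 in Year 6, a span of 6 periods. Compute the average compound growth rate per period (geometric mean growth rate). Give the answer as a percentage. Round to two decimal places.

8.48%

Growth factor = (217.6/133.5)^(1/6) = (1.629963)^(1/6) = 1.084833
Growth rate = 1.084833 − 1 = 0.084833 = 8.4833%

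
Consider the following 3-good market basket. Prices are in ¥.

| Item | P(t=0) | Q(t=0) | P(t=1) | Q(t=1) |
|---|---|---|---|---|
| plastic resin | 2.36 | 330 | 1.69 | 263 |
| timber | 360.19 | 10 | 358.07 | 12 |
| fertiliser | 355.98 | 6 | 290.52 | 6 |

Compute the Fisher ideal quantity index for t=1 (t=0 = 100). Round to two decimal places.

Laspeyres component (base-period weights):
ΣP(t=0)Q(t=1) = 2.36×263 + 360.19×12 + 355.98×6 = 620.68 + 4322.28 + 2135.88 = 7078.84
ΣP(t=0)Q(t=0) = 2.36×330 + 360.19×10 + 355.98×6 = 778.8 + 3601.9 + 2135.88 = 6516.58
L = 7078.84 / 6516.58 × 100 = 108.6281
Paasche component (current-period weights):
ΣP(t=1)Q(t=1) = 1.69×263 + 358.07×12 + 290.52×6 = 444.47 + 4296.84 + 1743.12 = 6484.43
ΣP(t=1)Q(t=0) = 1.69×330 + 358.07×10 + 290.52×6 = 557.7 + 3580.7 + 1743.12 = 5881.52
P = 6484.43 / 5881.52 × 100 = 110.2509
Fisher = √(L × P) = √(108.6281 × 110.2509) = 109.4365

109.44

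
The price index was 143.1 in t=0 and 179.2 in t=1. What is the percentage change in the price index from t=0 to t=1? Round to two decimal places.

Change = (179.2 − 143.1) / 143.1 × 100
       = 36.1 / 143.1 × 100 = 25.2271%

25.23%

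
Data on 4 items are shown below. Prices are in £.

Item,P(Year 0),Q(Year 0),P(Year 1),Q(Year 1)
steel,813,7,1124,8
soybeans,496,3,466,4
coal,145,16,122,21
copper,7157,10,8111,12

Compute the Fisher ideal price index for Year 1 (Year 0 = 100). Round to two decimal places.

113.79

Laspeyres component (base-period weights):
ΣP(Year 1)Q(Year 0) = 1124×7 + 466×3 + 122×16 + 8111×10 = 7868 + 1398 + 1952 + 81110 = 92328
ΣP(Year 0)Q(Year 0) = 813×7 + 496×3 + 145×16 + 7157×10 = 5691 + 1488 + 2320 + 71570 = 81069
L = 92328 / 81069 × 100 = 113.8882
Paasche component (current-period weights):
ΣP(Year 1)Q(Year 1) = 1124×8 + 466×4 + 122×21 + 8111×12 = 8992 + 1864 + 2562 + 97332 = 110750
ΣP(Year 0)Q(Year 1) = 813×8 + 496×4 + 145×21 + 7157×12 = 6504 + 1984 + 3045 + 85884 = 97417
P = 110750 / 97417 × 100 = 113.6865
Fisher = √(L × P) = √(113.8882 × 113.6865) = 113.7873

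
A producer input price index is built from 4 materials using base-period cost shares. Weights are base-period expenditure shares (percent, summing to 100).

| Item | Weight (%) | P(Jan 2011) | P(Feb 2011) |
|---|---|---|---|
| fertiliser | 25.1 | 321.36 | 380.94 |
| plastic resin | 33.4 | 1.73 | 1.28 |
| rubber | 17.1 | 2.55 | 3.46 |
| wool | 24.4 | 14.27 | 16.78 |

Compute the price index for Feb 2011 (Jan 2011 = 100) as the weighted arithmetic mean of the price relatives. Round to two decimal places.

fertiliser: 25.1 × (380.94/321.36) = 25.1 × 1.185400 = 29.7535
plastic resin: 33.4 × (1.28/1.73) = 33.4 × 0.739884 = 24.7121
rubber: 17.1 × (3.46/2.55) = 17.1 × 1.356863 = 23.2024
wool: 24.4 × (16.78/14.27) = 24.4 × 1.175893 = 28.6918
Index = Σ wᵢ·(p₁ᵢ/p₀ᵢ) = 29.7535 + 24.7121 + 23.2024 + 28.6918 = 106.3598

106.36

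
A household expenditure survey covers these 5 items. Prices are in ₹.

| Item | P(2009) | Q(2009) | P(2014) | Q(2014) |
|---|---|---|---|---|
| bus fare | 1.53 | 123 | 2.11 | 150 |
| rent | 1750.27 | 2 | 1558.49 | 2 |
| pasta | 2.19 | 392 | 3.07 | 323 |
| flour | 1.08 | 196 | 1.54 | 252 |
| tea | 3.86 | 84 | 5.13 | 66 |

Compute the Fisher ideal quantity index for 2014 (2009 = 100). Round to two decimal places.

Laspeyres component (base-period weights):
ΣP(2009)Q(2014) = 1.53×150 + 1750.27×2 + 2.19×323 + 1.08×252 + 3.86×66 = 229.5 + 3500.54 + 707.37 + 272.16 + 254.76 = 4964.33
ΣP(2009)Q(2009) = 1.53×123 + 1750.27×2 + 2.19×392 + 1.08×196 + 3.86×84 = 188.19 + 3500.54 + 858.48 + 211.68 + 324.24 = 5083.13
L = 4964.33 / 5083.13 × 100 = 97.6629
Paasche component (current-period weights):
ΣP(2014)Q(2014) = 2.11×150 + 1558.49×2 + 3.07×323 + 1.54×252 + 5.13×66 = 316.5 + 3116.98 + 991.61 + 388.08 + 338.58 = 5151.75
ΣP(2014)Q(2009) = 2.11×123 + 1558.49×2 + 3.07×392 + 1.54×196 + 5.13×84 = 259.53 + 3116.98 + 1203.44 + 301.84 + 430.92 = 5312.71
P = 5151.75 / 5312.71 × 100 = 96.9703
Fisher = √(L × P) = √(97.6629 × 96.9703) = 97.3160

97.32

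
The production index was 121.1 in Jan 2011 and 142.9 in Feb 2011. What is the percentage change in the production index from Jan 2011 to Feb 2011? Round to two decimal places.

18.00%

Change = (142.9 − 121.1) / 121.1 × 100
       = 21.8 / 121.1 × 100 = 18.0017%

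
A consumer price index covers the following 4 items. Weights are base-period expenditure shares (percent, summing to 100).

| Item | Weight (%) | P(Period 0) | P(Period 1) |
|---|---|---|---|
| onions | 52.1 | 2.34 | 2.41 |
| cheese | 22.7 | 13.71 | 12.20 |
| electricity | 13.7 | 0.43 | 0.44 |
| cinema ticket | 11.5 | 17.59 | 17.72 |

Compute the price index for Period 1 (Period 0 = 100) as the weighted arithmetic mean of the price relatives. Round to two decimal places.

99.46

onions: 52.1 × (2.41/2.34) = 52.1 × 1.029915 = 53.6585
cheese: 22.7 × (12.20/13.71) = 22.7 × 0.889861 = 20.1999
electricity: 13.7 × (0.44/0.43) = 13.7 × 1.023256 = 14.0186
cinema ticket: 11.5 × (17.72/17.59) = 11.5 × 1.007391 = 11.5850
Index = Σ wᵢ·(p₁ᵢ/p₀ᵢ) = 53.6585 + 20.1999 + 14.0186 + 11.5850 = 99.4620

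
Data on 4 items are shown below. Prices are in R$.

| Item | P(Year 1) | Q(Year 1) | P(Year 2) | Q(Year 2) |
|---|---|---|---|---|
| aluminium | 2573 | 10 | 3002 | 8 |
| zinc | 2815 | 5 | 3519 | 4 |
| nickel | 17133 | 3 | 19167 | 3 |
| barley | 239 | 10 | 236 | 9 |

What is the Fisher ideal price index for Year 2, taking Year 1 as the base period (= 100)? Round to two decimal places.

114.63

Laspeyres component (base-period weights):
ΣP(Year 2)Q(Year 1) = 3002×10 + 3519×5 + 19167×3 + 236×10 = 30020 + 17595 + 57501 + 2360 = 107476
ΣP(Year 1)Q(Year 1) = 2573×10 + 2815×5 + 17133×3 + 239×10 = 25730 + 14075 + 51399 + 2390 = 93594
L = 107476 / 93594 × 100 = 114.8321
Paasche component (current-period weights):
ΣP(Year 2)Q(Year 2) = 3002×8 + 3519×4 + 19167×3 + 236×9 = 24016 + 14076 + 57501 + 2124 = 97717
ΣP(Year 1)Q(Year 2) = 2573×8 + 2815×4 + 17133×3 + 239×9 = 20584 + 11260 + 51399 + 2151 = 85394
P = 97717 / 85394 × 100 = 114.4308
Fisher = √(L × P) = √(114.8321 × 114.4308) = 114.6313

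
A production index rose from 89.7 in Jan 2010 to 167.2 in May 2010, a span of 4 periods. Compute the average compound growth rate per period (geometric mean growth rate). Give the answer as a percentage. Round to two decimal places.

16.85%

Growth factor = (167.2/89.7)^(1/4) = (1.863991)^(1/4) = 1.168452
Growth rate = 1.168452 − 1 = 0.168452 = 16.8452%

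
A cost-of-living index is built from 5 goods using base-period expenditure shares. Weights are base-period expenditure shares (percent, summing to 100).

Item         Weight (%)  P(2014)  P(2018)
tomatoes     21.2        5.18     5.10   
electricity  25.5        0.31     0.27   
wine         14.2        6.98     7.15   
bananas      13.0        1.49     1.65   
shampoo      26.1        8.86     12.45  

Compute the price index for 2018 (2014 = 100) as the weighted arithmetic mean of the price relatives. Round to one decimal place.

tomatoes: 21.2 × (5.10/5.18) = 21.2 × 0.984556 = 20.8726
electricity: 25.5 × (0.27/0.31) = 25.5 × 0.870968 = 22.2097
wine: 14.2 × (7.15/6.98) = 14.2 × 1.024355 = 14.5458
bananas: 13.0 × (1.65/1.49) = 13.0 × 1.107383 = 14.3960
shampoo: 26.1 × (12.45/8.86) = 26.1 × 1.405192 = 36.6755
Index = Σ wᵢ·(p₁ᵢ/p₀ᵢ) = 20.8726 + 22.2097 + 14.5458 + 14.3960 + 36.6755 = 108.6996

108.7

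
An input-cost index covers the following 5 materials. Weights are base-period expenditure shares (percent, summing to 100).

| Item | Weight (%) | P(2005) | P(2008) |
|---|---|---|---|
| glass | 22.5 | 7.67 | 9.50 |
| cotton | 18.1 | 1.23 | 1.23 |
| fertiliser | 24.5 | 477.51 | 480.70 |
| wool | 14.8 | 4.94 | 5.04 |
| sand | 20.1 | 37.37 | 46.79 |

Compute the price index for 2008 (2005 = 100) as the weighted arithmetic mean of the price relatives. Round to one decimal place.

110.9

glass: 22.5 × (9.50/7.67) = 22.5 × 1.238592 = 27.8683
cotton: 18.1 × (1.23/1.23) = 18.1 × 1.000000 = 18.1000
fertiliser: 24.5 × (480.70/477.51) = 24.5 × 1.006680 = 24.6637
wool: 14.8 × (5.04/4.94) = 14.8 × 1.020243 = 15.0996
sand: 20.1 × (46.79/37.37) = 20.1 × 1.252074 = 25.1667
Index = Σ wᵢ·(p₁ᵢ/p₀ᵢ) = 27.8683 + 18.1000 + 24.6637 + 15.0996 + 25.1667 = 110.8983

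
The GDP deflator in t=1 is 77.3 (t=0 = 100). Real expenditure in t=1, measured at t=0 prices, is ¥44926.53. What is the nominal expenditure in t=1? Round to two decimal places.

Nominal = Real × (Index/100) = 44926.53 × (77.3/100)
        = 44926.53 × 0.773 = 34728.2077

34728.21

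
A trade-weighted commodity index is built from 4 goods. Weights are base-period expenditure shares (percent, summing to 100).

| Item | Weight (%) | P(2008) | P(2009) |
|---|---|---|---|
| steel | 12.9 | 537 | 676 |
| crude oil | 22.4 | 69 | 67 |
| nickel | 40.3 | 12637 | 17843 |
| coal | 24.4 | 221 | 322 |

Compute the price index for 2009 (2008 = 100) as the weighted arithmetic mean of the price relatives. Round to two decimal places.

130.44

steel: 12.9 × (676/537) = 12.9 × 1.258845 = 16.2391
crude oil: 22.4 × (67/69) = 22.4 × 0.971014 = 21.7507
nickel: 40.3 × (17843/12637) = 40.3 × 1.411965 = 56.9022
coal: 24.4 × (322/221) = 24.4 × 1.457014 = 35.5511
Index = Σ wᵢ·(p₁ᵢ/p₀ᵢ) = 16.2391 + 21.7507 + 56.9022 + 35.5511 = 130.4431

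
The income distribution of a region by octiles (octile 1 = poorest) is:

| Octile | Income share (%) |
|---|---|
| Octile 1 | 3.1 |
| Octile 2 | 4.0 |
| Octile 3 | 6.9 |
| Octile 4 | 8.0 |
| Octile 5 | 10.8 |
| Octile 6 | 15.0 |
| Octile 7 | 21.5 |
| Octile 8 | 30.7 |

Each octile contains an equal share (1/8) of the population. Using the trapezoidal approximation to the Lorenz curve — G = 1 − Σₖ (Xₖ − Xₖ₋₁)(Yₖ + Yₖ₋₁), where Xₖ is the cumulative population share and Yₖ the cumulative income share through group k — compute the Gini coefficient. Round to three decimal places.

0.385

Cumulative income shares Yₖ: 0.0310, 0.0710, 0.1400, 0.2200, 0.3280, 0.4780, 0.6930, 1.0000
Σ (Xₖ−Xₖ₋₁)(Yₖ+Yₖ₋₁) = (1/8)(0.0310+0.0000) + (1/8)(0.0710+0.0310) + (1/8)(0.1400+0.0710) + (1/8)(0.2200+0.1400) + (1/8)(0.3280+0.2200) + (1/8)(0.4780+0.3280) + (1/8)(0.6930+0.4780) + (1/8)(1.0000+0.6930)
  = 0.0039 + 0.0128 + 0.0264 + 0.0450 + 0.0685 + 0.1008 + 0.1464 + 0.2116 = 0.6153
G = 1 − 0.6153 = 0.3847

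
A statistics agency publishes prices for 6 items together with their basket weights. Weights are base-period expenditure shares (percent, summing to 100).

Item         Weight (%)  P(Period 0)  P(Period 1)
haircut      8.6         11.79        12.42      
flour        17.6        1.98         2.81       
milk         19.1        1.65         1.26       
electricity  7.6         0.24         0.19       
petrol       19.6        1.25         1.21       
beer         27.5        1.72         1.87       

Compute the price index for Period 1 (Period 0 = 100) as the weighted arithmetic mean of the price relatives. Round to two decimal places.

103.51

haircut: 8.6 × (12.42/11.79) = 8.6 × 1.053435 = 9.0595
flour: 17.6 × (2.81/1.98) = 17.6 × 1.419192 = 24.9778
milk: 19.1 × (1.26/1.65) = 19.1 × 0.763636 = 14.5855
electricity: 7.6 × (0.19/0.24) = 7.6 × 0.791667 = 6.0167
petrol: 19.6 × (1.21/1.25) = 19.6 × 0.968000 = 18.9728
beer: 27.5 × (1.87/1.72) = 27.5 × 1.087209 = 29.8983
Index = Σ wᵢ·(p₁ᵢ/p₀ᵢ) = 9.0595 + 24.9778 + 14.5855 + 6.0167 + 18.9728 + 29.8983 = 103.5105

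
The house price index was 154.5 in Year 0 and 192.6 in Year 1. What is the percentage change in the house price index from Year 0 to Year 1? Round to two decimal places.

24.66%

Change = (192.6 − 154.5) / 154.5 × 100
       = 38.1 / 154.5 × 100 = 24.6602%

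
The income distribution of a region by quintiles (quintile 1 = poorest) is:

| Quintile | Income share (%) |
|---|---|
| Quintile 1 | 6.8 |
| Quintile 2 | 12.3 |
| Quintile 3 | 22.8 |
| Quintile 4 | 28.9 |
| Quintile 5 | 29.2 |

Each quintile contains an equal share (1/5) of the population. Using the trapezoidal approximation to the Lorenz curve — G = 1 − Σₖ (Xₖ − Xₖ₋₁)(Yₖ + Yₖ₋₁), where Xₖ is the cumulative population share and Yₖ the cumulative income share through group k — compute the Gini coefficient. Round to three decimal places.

Cumulative income shares Yₖ: 0.0680, 0.1910, 0.4190, 0.7080, 1.0000
Σ (Xₖ−Xₖ₋₁)(Yₖ+Yₖ₋₁) = (1/5)(0.0680+0.0000) + (1/5)(0.1910+0.0680) + (1/5)(0.4190+0.1910) + (1/5)(0.7080+0.4190) + (1/5)(1.0000+0.7080)
  = 0.0136 + 0.0518 + 0.1220 + 0.2254 + 0.3416 = 0.7544
G = 1 − 0.7544 = 0.2456

0.246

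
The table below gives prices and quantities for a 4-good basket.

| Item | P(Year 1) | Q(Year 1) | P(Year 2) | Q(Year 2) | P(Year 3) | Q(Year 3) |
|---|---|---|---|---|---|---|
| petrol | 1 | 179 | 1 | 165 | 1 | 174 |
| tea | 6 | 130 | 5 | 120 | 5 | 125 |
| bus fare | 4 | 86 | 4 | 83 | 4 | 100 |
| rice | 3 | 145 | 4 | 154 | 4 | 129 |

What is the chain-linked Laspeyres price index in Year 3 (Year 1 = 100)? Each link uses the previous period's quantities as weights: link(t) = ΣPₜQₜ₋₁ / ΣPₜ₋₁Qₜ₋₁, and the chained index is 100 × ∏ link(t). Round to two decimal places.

100.86

Link Year 1→Year 2:
ΣP(Year 2)Q(Year 1) = 1×179 + 5×130 + 4×86 + 4×145 = 179 + 650 + 344 + 580 = 1753
ΣP(Year 1)Q(Year 1) = 1×179 + 6×130 + 4×86 + 3×145 = 179 + 780 + 344 + 435 = 1738
link = 1753/1738 = 1.008631
Link Year 2→Year 3:
ΣP(Year 3)Q(Year 2) = 1×165 + 5×120 + 4×83 + 4×154 = 165 + 600 + 332 + 616 = 1713
ΣP(Year 2)Q(Year 2) = 1×165 + 5×120 + 4×83 + 4×154 = 165 + 600 + 332 + 616 = 1713
link = 1713/1713 = 1.000000
Chained index = 100 × 1.008631 × 1.000000 = 100.8631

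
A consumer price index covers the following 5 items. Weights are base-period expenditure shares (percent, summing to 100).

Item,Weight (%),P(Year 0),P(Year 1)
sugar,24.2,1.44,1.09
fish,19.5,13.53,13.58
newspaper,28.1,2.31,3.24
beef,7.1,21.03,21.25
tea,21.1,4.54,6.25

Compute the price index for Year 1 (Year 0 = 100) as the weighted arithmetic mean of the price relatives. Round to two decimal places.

113.52

sugar: 24.2 × (1.09/1.44) = 24.2 × 0.756944 = 18.3181
fish: 19.5 × (13.58/13.53) = 19.5 × 1.003695 = 19.5721
newspaper: 28.1 × (3.24/2.31) = 28.1 × 1.402597 = 39.4130
beef: 7.1 × (21.25/21.03) = 7.1 × 1.010461 = 7.1743
tea: 21.1 × (6.25/4.54) = 21.1 × 1.376652 = 29.0474
Index = Σ wᵢ·(p₁ᵢ/p₀ᵢ) = 18.3181 + 19.5721 + 39.4130 + 7.1743 + 29.0474 = 113.5247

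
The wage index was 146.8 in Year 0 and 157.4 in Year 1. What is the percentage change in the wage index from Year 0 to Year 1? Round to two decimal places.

7.22%

Change = (157.4 − 146.8) / 146.8 × 100
       = 10.6 / 146.8 × 100 = 7.2207%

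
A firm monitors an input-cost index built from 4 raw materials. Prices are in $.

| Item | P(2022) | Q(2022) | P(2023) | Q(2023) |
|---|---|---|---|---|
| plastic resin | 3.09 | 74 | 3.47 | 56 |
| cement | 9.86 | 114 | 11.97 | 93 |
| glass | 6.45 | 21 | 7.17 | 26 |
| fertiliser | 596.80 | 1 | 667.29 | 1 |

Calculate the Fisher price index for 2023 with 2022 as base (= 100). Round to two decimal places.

Laspeyres component (base-period weights):
ΣP(2023)Q(2022) = 3.47×74 + 11.97×114 + 7.17×21 + 667.29×1 = 256.78 + 1364.58 + 150.57 + 667.29 = 2439.22
ΣP(2022)Q(2022) = 3.09×74 + 9.86×114 + 6.45×21 + 596.80×1 = 228.66 + 1124.04 + 135.45 + 596.8 = 2084.95
L = 2439.22 / 2084.95 × 100 = 116.9918
Paasche component (current-period weights):
ΣP(2023)Q(2023) = 3.47×56 + 11.97×93 + 7.17×26 + 667.29×1 = 194.32 + 1113.21 + 186.42 + 667.29 = 2161.24
ΣP(2022)Q(2023) = 3.09×56 + 9.86×93 + 6.45×26 + 596.80×1 = 173.04 + 916.98 + 167.7 + 596.8 = 1854.52
P = 2161.24 / 1854.52 × 100 = 116.5391
Fisher = √(L × P) = √(116.9918 × 116.5391) = 116.7652

116.77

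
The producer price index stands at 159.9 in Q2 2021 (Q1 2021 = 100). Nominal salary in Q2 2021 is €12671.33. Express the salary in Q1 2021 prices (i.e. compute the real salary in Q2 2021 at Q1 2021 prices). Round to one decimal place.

7924.5

Real = Nominal ÷ (Index/100) = 12671.33 ÷ (159.9/100)
     = 12671.33 ÷ 1.599 = 7924.5341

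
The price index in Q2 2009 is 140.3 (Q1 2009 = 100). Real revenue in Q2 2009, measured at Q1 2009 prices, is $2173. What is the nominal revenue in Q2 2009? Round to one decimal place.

3048.7

Nominal = Real × (Index/100) = 2173 × (140.3/100)
        = 2173 × 1.403 = 3048.7190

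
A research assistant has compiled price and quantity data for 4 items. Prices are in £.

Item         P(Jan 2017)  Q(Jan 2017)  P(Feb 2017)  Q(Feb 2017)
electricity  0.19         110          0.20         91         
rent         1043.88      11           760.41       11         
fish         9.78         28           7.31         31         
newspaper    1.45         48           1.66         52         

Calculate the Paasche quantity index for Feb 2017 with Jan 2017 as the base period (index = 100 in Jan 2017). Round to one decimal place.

Paasche quantity index uses current-period prices as weights.
ΣP(Feb 2017)·Q(Feb 2017) = 0.20×91 + 760.41×11 + 7.31×31 + 1.66×52 = 18.2 + 8364.51 + 226.61 + 86.32 = 8695.64
ΣP(Feb 2017)·Q(Jan 2017) = 0.20×110 + 760.41×11 + 7.31×28 + 1.66×48 = 22 + 8364.51 + 204.68 + 79.68 = 8670.87
Index = 8695.64 / 8670.87 × 100 = 100.2857

100.3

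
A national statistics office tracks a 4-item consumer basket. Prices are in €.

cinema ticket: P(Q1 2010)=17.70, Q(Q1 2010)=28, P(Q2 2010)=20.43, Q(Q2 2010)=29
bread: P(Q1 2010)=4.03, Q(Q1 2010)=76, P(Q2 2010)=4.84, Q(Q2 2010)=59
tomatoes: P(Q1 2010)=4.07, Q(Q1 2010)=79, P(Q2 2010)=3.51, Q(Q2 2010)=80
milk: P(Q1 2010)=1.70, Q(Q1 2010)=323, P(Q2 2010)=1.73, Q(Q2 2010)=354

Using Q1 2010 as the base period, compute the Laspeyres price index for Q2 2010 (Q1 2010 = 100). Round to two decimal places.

Laspeyres price index uses base-period quantities as weights.
ΣP(Q2 2010)·Q(Q1 2010) = 20.43×28 + 4.84×76 + 3.51×79 + 1.73×323 = 572.04 + 367.84 + 277.29 + 558.79 = 1775.96
ΣP(Q1 2010)·Q(Q1 2010) = 17.70×28 + 4.03×76 + 4.07×79 + 1.70×323 = 495.6 + 306.28 + 321.53 + 549.1 = 1672.51
Index = 1775.96 / 1672.51 × 100 = 106.1853

106.19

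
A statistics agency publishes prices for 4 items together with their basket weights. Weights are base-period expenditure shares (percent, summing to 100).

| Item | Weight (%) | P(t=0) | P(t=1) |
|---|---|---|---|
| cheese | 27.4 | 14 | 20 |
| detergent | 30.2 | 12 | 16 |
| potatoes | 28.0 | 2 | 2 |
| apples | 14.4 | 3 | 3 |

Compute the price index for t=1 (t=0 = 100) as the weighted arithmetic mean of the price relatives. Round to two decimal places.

cheese: 27.4 × (20/14) = 27.4 × 1.428571 = 39.1429
detergent: 30.2 × (16/12) = 30.2 × 1.333333 = 40.2667
potatoes: 28.0 × (2/2) = 28.0 × 1.000000 = 28.0000
apples: 14.4 × (3/3) = 14.4 × 1.000000 = 14.4000
Index = Σ wᵢ·(p₁ᵢ/p₀ᵢ) = 39.1429 + 40.2667 + 28.0000 + 14.4000 = 121.8095

121.81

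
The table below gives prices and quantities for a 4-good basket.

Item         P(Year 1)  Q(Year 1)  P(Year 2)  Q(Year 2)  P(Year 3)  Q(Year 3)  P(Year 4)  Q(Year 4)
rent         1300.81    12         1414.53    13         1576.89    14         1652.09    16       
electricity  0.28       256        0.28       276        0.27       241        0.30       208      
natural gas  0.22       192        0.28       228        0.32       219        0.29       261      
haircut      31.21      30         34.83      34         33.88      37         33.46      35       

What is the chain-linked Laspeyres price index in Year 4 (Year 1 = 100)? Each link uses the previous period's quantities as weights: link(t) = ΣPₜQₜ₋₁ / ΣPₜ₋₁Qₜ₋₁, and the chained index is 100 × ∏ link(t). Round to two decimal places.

125.76

Link Year 1→Year 2:
ΣP(Year 2)Q(Year 1) = 1414.53×12 + 0.28×256 + 0.28×192 + 34.83×30 = 16974.36 + 71.68 + 53.76 + 1044.9 = 18144.7
ΣP(Year 1)Q(Year 1) = 1300.81×12 + 0.28×256 + 0.22×192 + 31.21×30 = 15609.72 + 71.68 + 42.24 + 936.3 = 16659.94
link = 18144.7/16659.94 = 1.089122
Link Year 2→Year 3:
ΣP(Year 3)Q(Year 2) = 1576.89×13 + 0.27×276 + 0.32×228 + 33.88×34 = 20499.57 + 74.52 + 72.96 + 1151.92 = 21798.97
ΣP(Year 2)Q(Year 2) = 1414.53×13 + 0.28×276 + 0.28×228 + 34.83×34 = 18388.89 + 77.28 + 63.84 + 1184.22 = 19714.23
link = 21798.97/19714.23 = 1.105748
Link Year 3→Year 4:
ΣP(Year 4)Q(Year 3) = 1652.09×14 + 0.30×241 + 0.29×219 + 33.46×37 = 23129.26 + 72.3 + 63.51 + 1238.02 = 24503.09
ΣP(Year 3)Q(Year 3) = 1576.89×14 + 0.27×241 + 0.32×219 + 33.88×37 = 22076.46 + 65.07 + 70.08 + 1253.56 = 23465.17
link = 24503.09/23465.17 = 1.044232
Chained index = 100 × 1.089122 × 1.105748 × 1.044232 = 125.7563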